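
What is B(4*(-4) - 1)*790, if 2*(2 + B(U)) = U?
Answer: -8295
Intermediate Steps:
B(U) = -2 + U/2
B(4*(-4) - 1)*790 = (-2 + (4*(-4) - 1)/2)*790 = (-2 + (-16 - 1)/2)*790 = (-2 + (1/2)*(-17))*790 = (-2 - 17/2)*790 = -21/2*790 = -8295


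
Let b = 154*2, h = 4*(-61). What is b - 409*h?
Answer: 100104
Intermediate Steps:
h = -244
b = 308
b - 409*h = 308 - 409*(-244) = 308 + 99796 = 100104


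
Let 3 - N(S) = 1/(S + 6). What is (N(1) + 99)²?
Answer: 508369/49 ≈ 10375.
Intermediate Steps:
N(S) = 3 - 1/(6 + S) (N(S) = 3 - 1/(S + 6) = 3 - 1/(6 + S))
(N(1) + 99)² = ((17 + 3*1)/(6 + 1) + 99)² = ((17 + 3)/7 + 99)² = ((⅐)*20 + 99)² = (20/7 + 99)² = (713/7)² = 508369/49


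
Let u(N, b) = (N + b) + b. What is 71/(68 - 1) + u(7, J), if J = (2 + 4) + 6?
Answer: 2148/67 ≈ 32.060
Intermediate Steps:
J = 12 (J = 6 + 6 = 12)
u(N, b) = N + 2*b
71/(68 - 1) + u(7, J) = 71/(68 - 1) + (7 + 2*12) = 71/67 + (7 + 24) = 71*(1/67) + 31 = 71/67 + 31 = 2148/67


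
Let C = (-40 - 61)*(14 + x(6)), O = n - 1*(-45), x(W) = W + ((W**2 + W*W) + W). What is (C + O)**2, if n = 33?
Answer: 96432400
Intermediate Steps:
x(W) = 2*W + 2*W**2 (x(W) = W + ((W**2 + W**2) + W) = W + (2*W**2 + W) = W + (W + 2*W**2) = 2*W + 2*W**2)
O = 78 (O = 33 - 1*(-45) = 33 + 45 = 78)
C = -9898 (C = (-40 - 61)*(14 + 2*6*(1 + 6)) = -101*(14 + 2*6*7) = -101*(14 + 84) = -101*98 = -9898)
(C + O)**2 = (-9898 + 78)**2 = (-9820)**2 = 96432400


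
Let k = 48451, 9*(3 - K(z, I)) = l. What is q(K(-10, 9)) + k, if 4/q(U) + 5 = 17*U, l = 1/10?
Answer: 199763833/4123 ≈ 48451.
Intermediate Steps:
l = ⅒ ≈ 0.10000
K(z, I) = 269/90 (K(z, I) = 3 - ⅑*⅒ = 3 - 1/90 = 269/90)
q(U) = 4/(-5 + 17*U)
q(K(-10, 9)) + k = 4/(-5 + 17*(269/90)) + 48451 = 4/(-5 + 4573/90) + 48451 = 4/(4123/90) + 48451 = 4*(90/4123) + 48451 = 360/4123 + 48451 = 199763833/4123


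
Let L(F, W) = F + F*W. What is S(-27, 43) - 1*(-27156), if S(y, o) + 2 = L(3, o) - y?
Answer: 27313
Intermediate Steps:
S(y, o) = 1 - y + 3*o (S(y, o) = -2 + (3*(1 + o) - y) = -2 + ((3 + 3*o) - y) = -2 + (3 - y + 3*o) = 1 - y + 3*o)
S(-27, 43) - 1*(-27156) = (1 - 1*(-27) + 3*43) - 1*(-27156) = (1 + 27 + 129) + 27156 = 157 + 27156 = 27313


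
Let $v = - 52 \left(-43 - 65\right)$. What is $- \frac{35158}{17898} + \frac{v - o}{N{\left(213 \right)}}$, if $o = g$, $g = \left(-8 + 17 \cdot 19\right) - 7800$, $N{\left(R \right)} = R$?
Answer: $\frac{37832174}{635379} \approx 59.543$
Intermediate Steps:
$v = 5616$ ($v = \left(-52\right) \left(-108\right) = 5616$)
$g = -7485$ ($g = \left(-8 + 323\right) - 7800 = 315 - 7800 = -7485$)
$o = -7485$
$- \frac{35158}{17898} + \frac{v - o}{N{\left(213 \right)}} = - \frac{35158}{17898} + \frac{5616 - -7485}{213} = \left(-35158\right) \frac{1}{17898} + \left(5616 + 7485\right) \frac{1}{213} = - \frac{17579}{8949} + 13101 \cdot \frac{1}{213} = - \frac{17579}{8949} + \frac{4367}{71} = \frac{37832174}{635379}$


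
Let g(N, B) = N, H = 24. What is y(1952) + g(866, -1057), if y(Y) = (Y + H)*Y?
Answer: 3858018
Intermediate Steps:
y(Y) = Y*(24 + Y) (y(Y) = (Y + 24)*Y = (24 + Y)*Y = Y*(24 + Y))
y(1952) + g(866, -1057) = 1952*(24 + 1952) + 866 = 1952*1976 + 866 = 3857152 + 866 = 3858018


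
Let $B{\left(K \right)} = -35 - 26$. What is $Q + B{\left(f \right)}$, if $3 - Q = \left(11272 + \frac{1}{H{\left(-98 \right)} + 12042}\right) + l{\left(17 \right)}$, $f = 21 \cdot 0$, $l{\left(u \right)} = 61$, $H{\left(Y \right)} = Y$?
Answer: $- \frac{136054105}{11944} \approx -11391.0$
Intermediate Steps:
$f = 0$
$B{\left(K \right)} = -61$ ($B{\left(K \right)} = -35 - 26 = -61$)
$Q = - \frac{135325521}{11944}$ ($Q = 3 - \left(\left(11272 + \frac{1}{-98 + 12042}\right) + 61\right) = 3 - \left(\left(11272 + \frac{1}{11944}\right) + 61\right) = 3 - \left(\frac{134632769}{11944} + 61\right) = 3 - \frac{135361353}{11944} = - \frac{135325521}{11944} \approx -11330.0$)
$Q + B{\left(f \right)} = - \frac{135325521}{11944} - 61 = - \frac{136054105}{11944}$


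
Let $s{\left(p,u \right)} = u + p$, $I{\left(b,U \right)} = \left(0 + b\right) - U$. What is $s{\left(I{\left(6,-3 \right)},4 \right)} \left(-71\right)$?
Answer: $-923$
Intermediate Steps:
$I{\left(b,U \right)} = b - U$
$s{\left(p,u \right)} = p + u$
$s{\left(I{\left(6,-3 \right)},4 \right)} \left(-71\right) = \left(\left(6 - -3\right) + 4\right) \left(-71\right) = \left(\left(6 + 3\right) + 4\right) \left(-71\right) = \left(9 + 4\right) \left(-71\right) = 13 \left(-71\right) = -923$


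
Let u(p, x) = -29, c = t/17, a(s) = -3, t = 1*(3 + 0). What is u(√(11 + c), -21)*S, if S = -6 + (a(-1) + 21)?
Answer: -348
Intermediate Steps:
t = 3 (t = 1*3 = 3)
c = 3/17 ≈ 0.17647
S = 12 (S = -6 + (-3 + 21) = -6 + 18 = 12)
u(√(11 + c), -21)*S = -29*12 = -348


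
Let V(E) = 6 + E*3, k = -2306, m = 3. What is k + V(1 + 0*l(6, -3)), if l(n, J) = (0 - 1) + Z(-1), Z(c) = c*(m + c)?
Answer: -2297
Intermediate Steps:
Z(c) = c*(3 + c)
l(n, J) = -3 (l(n, J) = (0 - 1) - (3 - 1) = -1 - 1*2 = -1 - 2 = -3)
V(E) = 6 + 3*E
k + V(1 + 0*l(6, -3)) = -2306 + (6 + 3*(1 + 0*(-3))) = -2306 + (6 + 3*(1 + 0)) = -2306 + (6 + 3*1) = -2306 + (6 + 3) = -2306 + 9 = -2297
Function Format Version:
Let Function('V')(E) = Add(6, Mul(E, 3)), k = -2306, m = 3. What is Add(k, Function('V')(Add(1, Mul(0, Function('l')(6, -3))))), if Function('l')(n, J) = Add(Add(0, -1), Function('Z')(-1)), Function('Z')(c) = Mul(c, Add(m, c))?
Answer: -2297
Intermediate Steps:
Function('Z')(c) = Mul(c, Add(3, c))
Function('l')(n, J) = -3 (Function('l')(n, J) = Add(Add(0, -1), Mul(-1, Add(3, -1))) = Add(-1, Mul(-1, 2)) = Add(-1, -2) = -3)
Function('V')(E) = Add(6, Mul(3, E))
Add(k, Function('V')(Add(1, Mul(0, Function('l')(6, -3))))) = Add(-2306, Add(6, Mul(3, Add(1, Mul(0, -3))))) = Add(-2306, Add(6, Mul(3, Add(1, 0)))) = Add(-2306, Add(6, Mul(3, 1))) = Add(-2306, Add(6, 3)) = Add(-2306, 9) = -2297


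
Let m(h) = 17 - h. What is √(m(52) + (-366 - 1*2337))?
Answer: 37*I*√2 ≈ 52.326*I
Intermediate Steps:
√(m(52) + (-366 - 1*2337)) = √((17 - 1*52) + (-366 - 1*2337)) = √((17 - 52) + (-366 - 2337)) = √(-35 - 2703) = √(-2738) = 37*I*√2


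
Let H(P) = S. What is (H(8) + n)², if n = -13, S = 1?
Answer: 144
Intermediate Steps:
H(P) = 1
(H(8) + n)² = (1 - 13)² = (-12)² = 144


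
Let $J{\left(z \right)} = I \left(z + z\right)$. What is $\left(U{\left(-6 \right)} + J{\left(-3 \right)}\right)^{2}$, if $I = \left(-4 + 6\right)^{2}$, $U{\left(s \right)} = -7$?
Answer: $961$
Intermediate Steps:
$I = 4$ ($I = 2^{2} = 4$)
$J{\left(z \right)} = 8 z$ ($J{\left(z \right)} = 4 \left(z + z\right) = 4 \cdot 2 z = 8 z$)
$\left(U{\left(-6 \right)} + J{\left(-3 \right)}\right)^{2} = \left(-7 + 8 \left(-3\right)\right)^{2} = \left(-7 - 24\right)^{2} = \left(-31\right)^{2} = 961$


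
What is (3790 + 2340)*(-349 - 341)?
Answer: -4229700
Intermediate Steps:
(3790 + 2340)*(-349 - 341) = 6130*(-690) = -4229700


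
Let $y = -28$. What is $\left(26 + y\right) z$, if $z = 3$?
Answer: $-6$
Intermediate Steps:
$\left(26 + y\right) z = \left(26 - 28\right) 3 = \left(-2\right) 3 = -6$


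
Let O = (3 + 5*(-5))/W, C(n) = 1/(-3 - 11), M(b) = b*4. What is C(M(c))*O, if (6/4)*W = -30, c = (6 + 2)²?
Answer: -11/140 ≈ -0.078571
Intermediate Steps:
c = 64 (c = 8² = 64)
M(b) = 4*b
W = -20 (W = (⅔)*(-30) = -20)
C(n) = -1/14 (C(n) = 1/(-14) = -1/14)
O = 11/10 (O = (3 + 5*(-5))/(-20) = (3 - 25)*(-1/20) = -22*(-1/20) = 11/10 ≈ 1.1000)
C(M(c))*O = -1/14*11/10 = -11/140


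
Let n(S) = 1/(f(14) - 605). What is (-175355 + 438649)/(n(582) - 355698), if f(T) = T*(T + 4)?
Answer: -92942782/125561395 ≈ -0.74022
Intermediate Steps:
f(T) = T*(4 + T)
n(S) = -1/353 (n(S) = 1/(14*(4 + 14) - 605) = 1/(14*18 - 605) = 1/(252 - 605) = 1/(-353) = -1/353)
(-175355 + 438649)/(n(582) - 355698) = (-175355 + 438649)/(-1/353 - 355698) = 263294/(-125561395/353) = 263294*(-353/125561395) = -92942782/125561395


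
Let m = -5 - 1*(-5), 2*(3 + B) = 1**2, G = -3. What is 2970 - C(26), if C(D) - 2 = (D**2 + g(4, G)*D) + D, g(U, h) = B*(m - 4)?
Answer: 2006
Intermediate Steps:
B = -5/2 (B = -3 + (1/2)*1**2 = -3 + (1/2)*1 = -3 + 1/2 = -5/2 ≈ -2.5000)
m = 0 (m = -5 + 5 = 0)
g(U, h) = 10 (g(U, h) = -5*(0 - 4)/2 = -5/2*(-4) = 10)
C(D) = 2 + D**2 + 11*D (C(D) = 2 + ((D**2 + 10*D) + D) = 2 + (D**2 + 11*D) = 2 + D**2 + 11*D)
2970 - C(26) = 2970 - (2 + 26**2 + 11*26) = 2970 - (2 + 676 + 286) = 2970 - 1*964 = 2970 - 964 = 2006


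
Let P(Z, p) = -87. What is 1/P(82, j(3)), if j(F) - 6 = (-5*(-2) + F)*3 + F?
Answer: -1/87 ≈ -0.011494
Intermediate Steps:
j(F) = 36 + 4*F (j(F) = 6 + ((-5*(-2) + F)*3 + F) = 6 + ((10 + F)*3 + F) = 6 + ((30 + 3*F) + F) = 6 + (30 + 4*F) = 36 + 4*F)
1/P(82, j(3)) = 1/(-87) = -1/87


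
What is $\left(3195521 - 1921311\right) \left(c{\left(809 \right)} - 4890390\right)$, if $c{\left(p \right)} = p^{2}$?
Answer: $-5397437606890$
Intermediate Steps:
$\left(3195521 - 1921311\right) \left(c{\left(809 \right)} - 4890390\right) = \left(3195521 - 1921311\right) \left(809^{2} - 4890390\right) = 1274210 \left(654481 - 4890390\right) = 1274210 \left(-4235909\right) = -5397437606890$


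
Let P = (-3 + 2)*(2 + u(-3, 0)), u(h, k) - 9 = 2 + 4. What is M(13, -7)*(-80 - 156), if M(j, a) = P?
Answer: 4012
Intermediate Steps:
u(h, k) = 15 (u(h, k) = 9 + (2 + 4) = 9 + 6 = 15)
P = -17 (P = (-3 + 2)*(2 + 15) = -1*17 = -17)
M(j, a) = -17
M(13, -7)*(-80 - 156) = -17*(-80 - 156) = -17*(-236) = 4012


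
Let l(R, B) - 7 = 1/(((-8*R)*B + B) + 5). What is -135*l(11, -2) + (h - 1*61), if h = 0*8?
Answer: -180209/179 ≈ -1006.8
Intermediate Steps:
h = 0
l(R, B) = 7 + 1/(5 + B - 8*B*R) (l(R, B) = 7 + 1/(((-8*R)*B + B) + 5) = 7 + 1/((-8*B*R + B) + 5) = 7 + 1/((B - 8*B*R) + 5) = 7 + 1/(5 + B - 8*B*R))
-135*l(11, -2) + (h - 1*61) = -135*(36 + 7*(-2) - 56*(-2)*11)/(5 - 2 - 8*(-2)*11) + (0 - 1*61) = -135*(36 - 14 + 1232)/(5 - 2 + 176) + (0 - 61) = -135*1254/179 - 61 = -169290/179 - 61 = -180209/179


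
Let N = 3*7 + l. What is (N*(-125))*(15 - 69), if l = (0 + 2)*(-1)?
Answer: 128250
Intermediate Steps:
l = -2 (l = 2*(-1) = -2)
N = 19 (N = 3*7 - 2 = 21 - 2 = 19)
(N*(-125))*(15 - 69) = (19*(-125))*(15 - 69) = -2375*(-54) = 128250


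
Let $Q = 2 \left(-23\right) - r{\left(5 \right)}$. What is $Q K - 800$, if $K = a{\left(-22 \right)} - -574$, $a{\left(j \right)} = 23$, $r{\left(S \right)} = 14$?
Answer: $-36620$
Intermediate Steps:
$Q = -60$ ($Q = 2 \left(-23\right) - 14 = -46 - 14 = -60$)
$K = 597$ ($K = 23 - -574 = 23 + 574 = 597$)
$Q K - 800 = \left(-60\right) 597 - 800 = -35820 - 800 = -36620$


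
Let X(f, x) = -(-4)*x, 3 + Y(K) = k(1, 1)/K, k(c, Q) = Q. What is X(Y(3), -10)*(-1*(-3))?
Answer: -120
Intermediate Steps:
Y(K) = -3 + 1/K
X(f, x) = 4*x
X(Y(3), -10)*(-1*(-3)) = (4*(-10))*(-1*(-3)) = -40*3 = -120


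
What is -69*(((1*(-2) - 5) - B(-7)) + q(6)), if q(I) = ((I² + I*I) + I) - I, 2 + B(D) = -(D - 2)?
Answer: -4002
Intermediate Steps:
B(D) = -D (B(D) = -2 - (D - 2) = -2 - (-2 + D) = -2 + (2 - D) = -D)
q(I) = 2*I² (q(I) = ((I² + I²) + I) - I = (2*I² + I) - I = (I + 2*I²) - I = 2*I²)
-69*(((1*(-2) - 5) - B(-7)) + q(6)) = -69*(((1*(-2) - 5) - (-1)*(-7)) + 2*6²) = -69*(((-2 - 5) - 1*7) + 2*36) = -69*((-7 - 7) + 72) = -69*(-14 + 72) = -69*58 = -4002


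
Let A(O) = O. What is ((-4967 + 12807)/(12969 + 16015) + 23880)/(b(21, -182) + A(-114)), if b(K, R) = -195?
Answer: -86518220/1119507 ≈ -77.282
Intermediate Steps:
((-4967 + 12807)/(12969 + 16015) + 23880)/(b(21, -182) + A(-114)) = ((-4967 + 12807)/(12969 + 16015) + 23880)/(-195 - 114) = (7840/28984 + 23880)/(-309) = (7840*(1/28984) + 23880)*(-1/309) = (980/3623 + 23880)*(-1/309) = (86518220/3623)*(-1/309) = -86518220/1119507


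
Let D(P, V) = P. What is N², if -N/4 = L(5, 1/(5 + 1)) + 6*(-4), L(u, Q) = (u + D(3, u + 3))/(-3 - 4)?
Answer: 495616/49 ≈ 10115.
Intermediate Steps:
L(u, Q) = -3/7 - u/7 (L(u, Q) = (u + 3)/(-3 - 4) = (3 + u)/(-7) = (3 + u)*(-⅐) = -3/7 - u/7)
N = 704/7 (N = -4*((-3/7 - ⅐*5) + 6*(-4)) = -4*((-3/7 - 5/7) - 24) = -4*(-8/7 - 24) = -4*(-176/7) = 704/7 ≈ 100.57)
N² = (704/7)² = 495616/49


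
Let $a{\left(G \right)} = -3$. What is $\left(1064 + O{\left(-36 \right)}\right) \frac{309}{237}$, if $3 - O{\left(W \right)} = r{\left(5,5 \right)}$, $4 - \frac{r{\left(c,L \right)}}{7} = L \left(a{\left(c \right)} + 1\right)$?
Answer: $\frac{99807}{79} \approx 1263.4$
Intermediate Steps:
$r{\left(c,L \right)} = 28 + 14 L$ ($r{\left(c,L \right)} = 28 - 7 L \left(-3 + 1\right) = 28 - 7 L \left(-2\right) = 28 - 7 \left(- 2 L\right) = 28 + 14 L$)
$O{\left(W \right)} = -95$ ($O{\left(W \right)} = 3 - \left(28 + 14 \cdot 5\right) = 3 - \left(28 + 70\right) = 3 - 98 = -95$)
$\left(1064 + O{\left(-36 \right)}\right) \frac{309}{237} = \left(1064 - 95\right) \frac{309}{237} = 969 \cdot 309 \cdot \frac{1}{237} = 969 \cdot \frac{103}{79} = \frac{99807}{79}$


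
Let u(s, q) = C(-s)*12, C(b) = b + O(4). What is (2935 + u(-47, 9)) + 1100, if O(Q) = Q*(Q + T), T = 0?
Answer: 4791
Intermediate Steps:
O(Q) = Q² (O(Q) = Q*(Q + 0) = Q*Q = Q²)
C(b) = 16 + b (C(b) = b + 4² = b + 16 = 16 + b)
u(s, q) = 192 - 12*s (u(s, q) = (16 - s)*12 = 192 - 12*s)
(2935 + u(-47, 9)) + 1100 = (2935 + (192 - 12*(-47))) + 1100 = (2935 + (192 + 564)) + 1100 = (2935 + 756) + 1100 = 3691 + 1100 = 4791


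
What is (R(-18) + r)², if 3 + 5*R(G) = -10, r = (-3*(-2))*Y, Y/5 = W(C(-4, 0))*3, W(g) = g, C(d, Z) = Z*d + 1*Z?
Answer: 169/25 ≈ 6.7600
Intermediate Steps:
C(d, Z) = Z + Z*d (C(d, Z) = Z*d + Z = Z + Z*d)
Y = 0 (Y = 5*((0*(1 - 4))*3) = 5*((0*(-3))*3) = 5*(0*3) = 5*0 = 0)
r = 0 (r = -3*(-2)*0 = 6*0 = 0)
R(G) = -13/5 (R(G) = -⅗ + (⅕)*(-10) = -⅗ - 2 = -13/5)
(R(-18) + r)² = (-13/5 + 0)² = (-13/5)² = 169/25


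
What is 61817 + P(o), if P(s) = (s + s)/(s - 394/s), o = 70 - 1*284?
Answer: 1403353513/22701 ≈ 61819.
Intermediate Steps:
o = -214 (o = 70 - 284 = -214)
P(s) = 2*s/(s - 394/s) (P(s) = (2*s)/(s - 394/s) = 2*s/(s - 394/s))
61817 + P(o) = 61817 + 2*(-214)**2/(-394 + (-214)**2) = 61817 + 2*45796/(-394 + 45796) = 61817 + 2*45796/45402 = 61817 + 2*45796*(1/45402) = 61817 + 45796/22701 = 1403353513/22701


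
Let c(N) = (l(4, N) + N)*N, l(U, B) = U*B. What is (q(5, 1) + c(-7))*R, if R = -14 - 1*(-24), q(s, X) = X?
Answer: 2460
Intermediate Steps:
l(U, B) = B*U
R = 10 (R = -14 + 24 = 10)
c(N) = 5*N² (c(N) = (N*4 + N)*N = (4*N + N)*N = (5*N)*N = 5*N²)
(q(5, 1) + c(-7))*R = (1 + 5*(-7)²)*10 = (1 + 5*49)*10 = (1 + 245)*10 = 246*10 = 2460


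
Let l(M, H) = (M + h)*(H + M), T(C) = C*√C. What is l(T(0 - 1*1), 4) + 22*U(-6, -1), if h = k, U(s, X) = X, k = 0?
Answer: -23 - 4*I ≈ -23.0 - 4.0*I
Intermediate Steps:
h = 0
T(C) = C^(3/2)
l(M, H) = M*(H + M) (l(M, H) = (M + 0)*(H + M) = M*(H + M))
l(T(0 - 1*1), 4) + 22*U(-6, -1) = (0 - 1*1)^(3/2)*(4 + (0 - 1*1)^(3/2)) + 22*(-1) = (0 - 1)^(3/2)*(4 + (0 - 1)^(3/2)) - 22 = (-1)^(3/2)*(4 + (-1)^(3/2)) - 22 = (-I)*(4 - I) - 22 = -I*(4 - I) - 22 = -22 - I*(4 - I)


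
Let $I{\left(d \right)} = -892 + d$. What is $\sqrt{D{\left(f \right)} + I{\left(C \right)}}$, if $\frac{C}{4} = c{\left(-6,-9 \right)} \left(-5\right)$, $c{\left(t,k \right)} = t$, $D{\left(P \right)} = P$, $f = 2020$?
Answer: $4 \sqrt{78} \approx 35.327$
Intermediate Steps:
$C = 120$ ($C = 4 \left(\left(-6\right) \left(-5\right)\right) = 4 \cdot 30 = 120$)
$\sqrt{D{\left(f \right)} + I{\left(C \right)}} = \sqrt{2020 + \left(-892 + 120\right)} = \sqrt{2020 - 772} = \sqrt{1248} = 4 \sqrt{78}$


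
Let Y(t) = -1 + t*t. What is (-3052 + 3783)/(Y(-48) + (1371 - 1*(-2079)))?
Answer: 731/5753 ≈ 0.12706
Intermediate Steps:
Y(t) = -1 + t²
(-3052 + 3783)/(Y(-48) + (1371 - 1*(-2079))) = (-3052 + 3783)/((-1 + (-48)²) + (1371 - 1*(-2079))) = 731/((-1 + 2304) + (1371 + 2079)) = 731/(2303 + 3450) = 731/5753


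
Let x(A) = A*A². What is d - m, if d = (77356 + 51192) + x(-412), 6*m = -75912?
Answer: -69793328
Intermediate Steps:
x(A) = A³
m = -12652 (m = (⅙)*(-75912) = -12652)
d = -69805980 (d = (77356 + 51192) + (-412)³ = 128548 - 69934528 = -69805980)
d - m = -69805980 - 1*(-12652) = -69805980 + 12652 = -69793328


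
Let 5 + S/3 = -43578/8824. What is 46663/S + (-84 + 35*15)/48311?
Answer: -9946073271289/6355167117 ≈ -1565.0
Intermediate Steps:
S = -131547/4412 (S = -15 + 3*(-43578/8824) = -15 + 3*(-43578*1/8824) = -15 + 3*(-21789/4412) = -15 - 65367/4412 = -131547/4412 ≈ -29.816)
46663/S + (-84 + 35*15)/48311 = 46663/(-131547/4412) + (-84 + 35*15)/48311 = 46663*(-4412/131547) + (-84 + 525)*(1/48311) = -205877156/131547 + 441*(1/48311) = -205877156/131547 + 441/48311 = -9946073271289/6355167117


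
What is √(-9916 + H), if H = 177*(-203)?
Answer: 19*I*√127 ≈ 214.12*I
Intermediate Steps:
H = -35931
√(-9916 + H) = √(-9916 - 35931) = √(-45847) = 19*I*√127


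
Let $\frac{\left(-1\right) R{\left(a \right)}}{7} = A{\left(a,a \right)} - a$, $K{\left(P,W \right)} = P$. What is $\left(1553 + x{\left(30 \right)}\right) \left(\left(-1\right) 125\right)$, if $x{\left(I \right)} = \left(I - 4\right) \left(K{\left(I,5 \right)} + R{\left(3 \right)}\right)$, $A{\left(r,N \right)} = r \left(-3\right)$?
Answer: $-564625$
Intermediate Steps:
$A{\left(r,N \right)} = - 3 r$
$R{\left(a \right)} = 28 a$ ($R{\left(a \right)} = - 7 \left(- 3 a - a\right) = - 7 \left(- 4 a\right) = 28 a$)
$x{\left(I \right)} = \left(-4 + I\right) \left(84 + I\right)$ ($x{\left(I \right)} = \left(I - 4\right) \left(I + 28 \cdot 3\right) = \left(-4 + I\right) \left(I + 84\right) = \left(-4 + I\right) \left(84 + I\right)$)
$\left(1553 + x{\left(30 \right)}\right) \left(\left(-1\right) 125\right) = \left(1553 + \left(-336 + 30^{2} + 80 \cdot 30\right)\right) \left(\left(-1\right) 125\right) = \left(1553 + \left(-336 + 900 + 2400\right)\right) \left(-125\right) = \left(1553 + 2964\right) \left(-125\right) = 4517 \left(-125\right) = -564625$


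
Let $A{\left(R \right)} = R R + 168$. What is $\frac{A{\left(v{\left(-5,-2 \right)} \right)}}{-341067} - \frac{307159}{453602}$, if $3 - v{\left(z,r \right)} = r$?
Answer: $- \frac{104849343839}{154708673334} \approx -0.67772$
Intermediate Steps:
$v{\left(z,r \right)} = 3 - r$
$A{\left(R \right)} = 168 + R^{2}$ ($A{\left(R \right)} = R^{2} + 168 = 168 + R^{2}$)
$\frac{A{\left(v{\left(-5,-2 \right)} \right)}}{-341067} - \frac{307159}{453602} = \frac{168 + \left(3 - -2\right)^{2}}{-341067} - \frac{307159}{453602} = \left(168 + \left(3 + 2\right)^{2}\right) \left(- \frac{1}{341067}\right) - \frac{307159}{453602} = \left(168 + 5^{2}\right) \left(- \frac{1}{341067}\right) - \frac{307159}{453602} = \left(168 + 25\right) \left(- \frac{1}{341067}\right) - \frac{307159}{453602} = 193 \left(- \frac{1}{341067}\right) - \frac{307159}{453602} = - \frac{193}{341067} - \frac{307159}{453602} = - \frac{104849343839}{154708673334}$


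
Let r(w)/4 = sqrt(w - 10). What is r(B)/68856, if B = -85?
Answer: I*sqrt(95)/17214 ≈ 0.00056621*I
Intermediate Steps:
r(w) = 4*sqrt(-10 + w) (r(w) = 4*sqrt(w - 10) = 4*sqrt(-10 + w))
r(B)/68856 = (4*sqrt(-10 - 85))/68856 = (4*sqrt(-95))*(1/68856) = (4*(I*sqrt(95)))*(1/68856) = (4*I*sqrt(95))*(1/68856) = I*sqrt(95)/17214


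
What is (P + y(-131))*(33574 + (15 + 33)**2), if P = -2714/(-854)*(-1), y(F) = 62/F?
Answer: -7327758598/55937 ≈ -1.3100e+5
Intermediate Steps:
P = -1357/427 (P = -2714*(-1/854)*(-1) = (1357/427)*(-1) = -1357/427 ≈ -3.1780)
(P + y(-131))*(33574 + (15 + 33)**2) = (-1357/427 + 62/(-131))*(33574 + (15 + 33)**2) = (-1357/427 + 62*(-1/131))*(33574 + 48**2) = (-1357/427 - 62/131)*(33574 + 2304) = -204241/55937*35878 = -7327758598/55937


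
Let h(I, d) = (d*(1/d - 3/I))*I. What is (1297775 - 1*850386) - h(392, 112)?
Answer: 447333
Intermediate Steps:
h(I, d) = I*d*(1/d - 3/I) (h(I, d) = (d*(1/d - 3/I))*I = I*d*(1/d - 3/I))
(1297775 - 1*850386) - h(392, 112) = (1297775 - 1*850386) - (392 - 3*112) = (1297775 - 850386) - (392 - 336) = 447389 - 1*56 = 447389 - 56 = 447333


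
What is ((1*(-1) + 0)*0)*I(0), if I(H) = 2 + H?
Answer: 0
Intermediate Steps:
((1*(-1) + 0)*0)*I(0) = ((1*(-1) + 0)*0)*(2 + 0) = ((-1 + 0)*0)*2 = -1*0*2 = 0*2 = 0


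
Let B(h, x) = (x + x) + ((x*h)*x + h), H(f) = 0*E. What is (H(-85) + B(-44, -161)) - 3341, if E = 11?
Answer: -1144231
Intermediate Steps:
H(f) = 0 (H(f) = 0*11 = 0)
B(h, x) = h + 2*x + h*x² (B(h, x) = 2*x + ((h*x)*x + h) = 2*x + (h*x² + h) = 2*x + (h + h*x²) = h + 2*x + h*x²)
(H(-85) + B(-44, -161)) - 3341 = (0 + (-44 + 2*(-161) - 44*(-161)²)) - 3341 = (0 + (-44 - 322 - 44*25921)) - 3341 = (0 + (-44 - 322 - 1140524)) - 3341 = (0 - 1140890) - 3341 = -1140890 - 3341 = -1144231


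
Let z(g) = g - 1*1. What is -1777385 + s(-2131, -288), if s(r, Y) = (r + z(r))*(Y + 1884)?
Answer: -8581133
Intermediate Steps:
z(g) = -1 + g (z(g) = g - 1 = -1 + g)
s(r, Y) = (-1 + 2*r)*(1884 + Y) (s(r, Y) = (r + (-1 + r))*(Y + 1884) = (-1 + 2*r)*(1884 + Y))
-1777385 + s(-2131, -288) = -1777385 + (-1884 - 1*(-288) + 3768*(-2131) + 2*(-288)*(-2131)) = -1777385 + (-1884 + 288 - 8029608 + 1227456) = -1777385 - 6803748 = -8581133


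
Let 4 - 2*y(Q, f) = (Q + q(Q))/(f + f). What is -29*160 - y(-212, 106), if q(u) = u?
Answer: -4643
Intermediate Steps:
y(Q, f) = 2 - Q/(2*f) (y(Q, f) = 2 - (Q + Q)/(2*(f + f)) = 2 - 2*Q/(2*(2*f)) = 2 - 2*Q*1/(2*f)/2 = 2 - Q/(2*f))
-29*160 - y(-212, 106) = -29*160 - (2 - 1/2*(-212)/106) = -4640 - (2 - 1/2*(-212)*1/106) = -4640 - (2 + 1) = -4640 - 1*3 = -4640 - 3 = -4643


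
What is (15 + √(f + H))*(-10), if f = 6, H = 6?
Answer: -150 - 20*√3 ≈ -184.64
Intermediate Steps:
(15 + √(f + H))*(-10) = (15 + √(6 + 6))*(-10) = (15 + √12)*(-10) = (15 + 2*√3)*(-10) = -150 - 20*√3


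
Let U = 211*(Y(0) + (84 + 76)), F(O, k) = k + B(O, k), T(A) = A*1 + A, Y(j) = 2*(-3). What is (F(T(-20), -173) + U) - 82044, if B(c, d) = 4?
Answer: -49719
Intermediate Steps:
Y(j) = -6
T(A) = 2*A (T(A) = A + A = 2*A)
F(O, k) = 4 + k (F(O, k) = k + 4 = 4 + k)
U = 32494 (U = 211*(-6 + (84 + 76)) = 211*(-6 + 160) = 211*154 = 32494)
(F(T(-20), -173) + U) - 82044 = ((4 - 173) + 32494) - 82044 = (-169 + 32494) - 82044 = 32325 - 82044 = -49719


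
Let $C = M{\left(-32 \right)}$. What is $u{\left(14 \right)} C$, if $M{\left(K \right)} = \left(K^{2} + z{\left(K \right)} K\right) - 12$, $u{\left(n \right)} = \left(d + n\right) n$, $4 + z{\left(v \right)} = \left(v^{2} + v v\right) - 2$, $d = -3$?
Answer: $-9907128$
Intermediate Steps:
$z{\left(v \right)} = -6 + 2 v^{2}$ ($z{\left(v \right)} = -4 - \left(2 - v^{2} - v v\right) = -4 + \left(\left(v^{2} + v^{2}\right) - 2\right) = -4 + \left(2 v^{2} - 2\right) = -4 + \left(-2 + 2 v^{2}\right) = -6 + 2 v^{2}$)
$u{\left(n \right)} = n \left(-3 + n\right)$ ($u{\left(n \right)} = \left(-3 + n\right) n = n \left(-3 + n\right)$)
$M{\left(K \right)} = -12 + K^{2} + K \left(-6 + 2 K^{2}\right)$ ($M{\left(K \right)} = \left(K^{2} + \left(-6 + 2 K^{2}\right) K\right) - 12 = \left(K^{2} + K \left(-6 + 2 K^{2}\right)\right) - 12 = -12 + K^{2} + K \left(-6 + 2 K^{2}\right)$)
$C = -64332$ ($C = -12 + \left(-32\right)^{2} + 2 \left(-32\right) \left(-3 + \left(-32\right)^{2}\right) = -12 + 1024 + 2 \left(-32\right) \left(-3 + 1024\right) = -12 + 1024 + 2 \left(-32\right) 1021 = -12 + 1024 - 65344 = -64332$)
$u{\left(14 \right)} C = 14 \left(-3 + 14\right) \left(-64332\right) = 14 \cdot 11 \left(-64332\right) = 154 \left(-64332\right) = -9907128$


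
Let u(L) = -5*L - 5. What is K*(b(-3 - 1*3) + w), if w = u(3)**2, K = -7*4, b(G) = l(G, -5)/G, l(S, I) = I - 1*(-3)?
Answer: -33628/3 ≈ -11209.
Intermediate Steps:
l(S, I) = 3 + I (l(S, I) = I + 3 = 3 + I)
u(L) = -5 - 5*L
b(G) = -2/G (b(G) = (3 - 5)/G = -2/G)
K = -28
w = 400 (w = (-5 - 5*3)**2 = (-5 - 15)**2 = (-20)**2 = 400)
K*(b(-3 - 1*3) + w) = -28*(-2/(-3 - 1*3) + 400) = -28*(-2/(-3 - 3) + 400) = -28*(-2/(-6) + 400) = -28*(-2*(-1/6) + 400) = -28*(1/3 + 400) = -28*1201/3 = -33628/3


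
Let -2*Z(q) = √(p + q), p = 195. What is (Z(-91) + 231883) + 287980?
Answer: 519863 - √26 ≈ 5.1986e+5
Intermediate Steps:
Z(q) = -√(195 + q)/2
(Z(-91) + 231883) + 287980 = (-√(195 - 91)/2 + 231883) + 287980 = (-√26 + 231883) + 287980 = (231883 - √26) + 287980 = 519863 - √26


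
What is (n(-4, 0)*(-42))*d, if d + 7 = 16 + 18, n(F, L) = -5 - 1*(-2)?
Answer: 3402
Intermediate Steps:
n(F, L) = -3 (n(F, L) = -5 + 2 = -3)
d = 27 (d = -7 + (16 + 18) = -7 + 34 = 27)
(n(-4, 0)*(-42))*d = -3*(-42)*27 = 126*27 = 3402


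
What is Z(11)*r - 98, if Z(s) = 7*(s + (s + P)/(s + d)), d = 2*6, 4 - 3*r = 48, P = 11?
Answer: -91462/69 ≈ -1325.5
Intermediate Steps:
r = -44/3 (r = 4/3 - 1/3*48 = 4/3 - 16 = -44/3 ≈ -14.667)
d = 12
Z(s) = 7*s + 7*(11 + s)/(12 + s) (Z(s) = 7*(s + (s + 11)/(s + 12)) = 7*(s + (11 + s)/(12 + s)) = 7*s + 7*(11 + s)/(12 + s))
Z(11)*r - 98 = (7*(11 + 11**2 + 13*11)/(12 + 11))*(-44/3) - 98 = (7*(11 + 121 + 143)/23)*(-44/3) - 98 = (7*(1/23)*275)*(-44/3) - 98 = (1925/23)*(-44/3) - 98 = -84700/69 - 98 = -91462/69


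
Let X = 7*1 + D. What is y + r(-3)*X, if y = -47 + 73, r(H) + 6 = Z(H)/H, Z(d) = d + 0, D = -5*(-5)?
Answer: -134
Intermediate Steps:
D = 25
Z(d) = d
r(H) = -5 (r(H) = -6 + H/H = -6 + 1 = -5)
y = 26
X = 32 (X = 7*1 + 25 = 7 + 25 = 32)
y + r(-3)*X = 26 - 5*32 = 26 - 160 = -134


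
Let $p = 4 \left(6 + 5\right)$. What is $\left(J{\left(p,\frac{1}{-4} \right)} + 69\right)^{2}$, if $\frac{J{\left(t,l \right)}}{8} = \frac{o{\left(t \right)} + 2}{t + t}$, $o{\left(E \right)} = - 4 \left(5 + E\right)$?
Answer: $\frac{319225}{121} \approx 2638.2$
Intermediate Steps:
$p = 44$ ($p = 4 \cdot 11 = 44$)
$o{\left(E \right)} = -20 - 4 E$
$J{\left(t,l \right)} = \frac{4 \left(-18 - 4 t\right)}{t}$ ($J{\left(t,l \right)} = 8 \frac{\left(-20 - 4 t\right) + 2}{t + t} = 8 \frac{-18 - 4 t}{2 t} = \frac{4 \left(-18 - 4 t\right)}{t}$)
$\left(J{\left(p,\frac{1}{-4} \right)} + 69\right)^{2} = \left(\left(-16 - \frac{72}{44}\right) + 69\right)^{2} = \left(\left(-16 - \frac{18}{11}\right) + 69\right)^{2} = \left(- \frac{194}{11} + 69\right)^{2} = \left(\frac{565}{11}\right)^{2} = \frac{319225}{121}$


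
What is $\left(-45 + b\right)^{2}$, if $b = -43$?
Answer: $7744$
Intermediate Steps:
$\left(-45 + b\right)^{2} = \left(-45 - 43\right)^{2} = \left(-88\right)^{2} = 7744$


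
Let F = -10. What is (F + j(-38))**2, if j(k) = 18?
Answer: 64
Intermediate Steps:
(F + j(-38))**2 = (-10 + 18)**2 = 8**2 = 64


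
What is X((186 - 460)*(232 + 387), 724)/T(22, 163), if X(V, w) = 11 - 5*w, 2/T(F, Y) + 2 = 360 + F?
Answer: -685710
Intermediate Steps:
T(F, Y) = 2/(358 + F) (T(F, Y) = 2/(-2 + (360 + F)) = 2/(358 + F))
X((186 - 460)*(232 + 387), 724)/T(22, 163) = (11 - 5*724)/((2/(358 + 22))) = (11 - 3620)/((2/380)) = -3609/(2*(1/380)) = -3609/1/190 = -3609*190 = -685710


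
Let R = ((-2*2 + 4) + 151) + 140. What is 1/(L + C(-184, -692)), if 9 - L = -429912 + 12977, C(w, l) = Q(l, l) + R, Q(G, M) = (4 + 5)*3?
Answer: 1/417262 ≈ 2.3966e-6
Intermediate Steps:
Q(G, M) = 27 (Q(G, M) = 9*3 = 27)
R = 291 (R = ((-4 + 4) + 151) + 140 = (0 + 151) + 140 = 151 + 140 = 291)
C(w, l) = 318 (C(w, l) = 27 + 291 = 318)
L = 416944 (L = 9 - (-429912 + 12977) = 9 - 1*(-416935) = 9 + 416935 = 416944)
1/(L + C(-184, -692)) = 1/(416944 + 318) = 1/417262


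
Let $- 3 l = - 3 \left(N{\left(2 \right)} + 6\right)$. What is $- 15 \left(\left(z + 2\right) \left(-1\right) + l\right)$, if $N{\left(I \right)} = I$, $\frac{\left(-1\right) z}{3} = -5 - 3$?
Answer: $270$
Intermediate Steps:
$z = 24$ ($z = - 3 \left(-5 - 3\right) = \left(-3\right) \left(-8\right) = 24$)
$l = 8$ ($l = - \frac{\left(-3\right) \left(2 + 6\right)}{3} = - \frac{\left(-3\right) 8}{3} = \left(- \frac{1}{3}\right) \left(-24\right) = 8$)
$- 15 \left(\left(z + 2\right) \left(-1\right) + l\right) = - 15 \left(\left(24 + 2\right) \left(-1\right) + 8\right) = - 15 \left(26 \left(-1\right) + 8\right) = - 15 \left(-26 + 8\right) = \left(-15\right) \left(-18\right) = 270$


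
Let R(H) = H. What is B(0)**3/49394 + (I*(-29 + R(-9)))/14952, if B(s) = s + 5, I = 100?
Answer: -23228525/92317386 ≈ -0.25162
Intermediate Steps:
B(s) = 5 + s
B(0)**3/49394 + (I*(-29 + R(-9)))/14952 = (5 + 0)**3/49394 + (100*(-29 - 9))/14952 = 5**3*(1/49394) + (100*(-38))*(1/14952) = 125*(1/49394) - 3800*1/14952 = 125/49394 - 475/1869 = -23228525/92317386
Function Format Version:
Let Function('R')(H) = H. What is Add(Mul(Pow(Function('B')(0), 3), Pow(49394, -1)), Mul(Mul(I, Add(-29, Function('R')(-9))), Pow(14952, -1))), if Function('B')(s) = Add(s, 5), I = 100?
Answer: Rational(-23228525, 92317386) ≈ -0.25162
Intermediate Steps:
Function('B')(s) = Add(5, s)
Add(Mul(Pow(Function('B')(0), 3), Pow(49394, -1)), Mul(Mul(I, Add(-29, Function('R')(-9))), Pow(14952, -1))) = Add(Mul(Pow(Add(5, 0), 3), Pow(49394, -1)), Mul(Mul(100, Add(-29, -9)), Pow(14952, -1))) = Add(Mul(Pow(5, 3), Rational(1, 49394)), Mul(Mul(100, -38), Rational(1, 14952))) = Add(Mul(125, Rational(1, 49394)), Mul(-3800, Rational(1, 14952))) = Add(Rational(125, 49394), Rational(-475, 1869)) = Rational(-23228525, 92317386)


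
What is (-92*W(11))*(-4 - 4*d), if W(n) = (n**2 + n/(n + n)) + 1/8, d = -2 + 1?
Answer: 0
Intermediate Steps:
d = -1
W(n) = 5/8 + n**2 (W(n) = (n**2 + n/((2*n))) + 1/8 = (n**2 + (1/(2*n))*n) + 1/8 = (n**2 + 1/2) + 1/8 = (1/2 + n**2) + 1/8 = 5/8 + n**2)
(-92*W(11))*(-4 - 4*d) = (-92*(5/8 + 11**2))*(-4 - 4*(-1)) = (-92*(5/8 + 121))*(-4 + 4) = -92*973/8*0 = -22379/2*0 = 0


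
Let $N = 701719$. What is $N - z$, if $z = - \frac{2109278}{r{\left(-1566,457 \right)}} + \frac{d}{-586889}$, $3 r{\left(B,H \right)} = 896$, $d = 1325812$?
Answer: $\frac{186357822709557}{262926272} \approx 7.0878 \cdot 10^{5}$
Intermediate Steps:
$r{\left(B,H \right)} = \frac{896}{3}$ ($r{\left(B,H \right)} = \frac{1}{3} \cdot 896 = \frac{896}{3}$)
$z = - \frac{1857462047989}{262926272}$ ($z = - \frac{2109278}{\frac{896}{3}} + \frac{1325812}{-586889} = \left(-2109278\right) \frac{3}{896} + 1325812 \left(- \frac{1}{586889}\right) = - \frac{3163917}{448} - \frac{1325812}{586889} = - \frac{1857462047989}{262926272} \approx -7064.6$)
$N - z = 701719 - - \frac{1857462047989}{262926272} = 701719 + \frac{1857462047989}{262926272} = \frac{186357822709557}{262926272}$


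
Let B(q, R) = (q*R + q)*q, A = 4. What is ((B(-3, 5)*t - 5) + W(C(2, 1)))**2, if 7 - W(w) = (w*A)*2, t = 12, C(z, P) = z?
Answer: 401956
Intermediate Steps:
B(q, R) = q*(q + R*q) (B(q, R) = (R*q + q)*q = (q + R*q)*q = q*(q + R*q))
W(w) = 7 - 8*w (W(w) = 7 - w*4*2 = 7 - 4*w*2 = 7 - 8*w)
((B(-3, 5)*t - 5) + W(C(2, 1)))**2 = ((((-3)**2*(1 + 5))*12 - 5) + (7 - 8*2))**2 = (((9*6)*12 - 5) + (7 - 16))**2 = ((54*12 - 5) - 9)**2 = ((648 - 5) - 9)**2 = (643 - 9)**2 = 634**2 = 401956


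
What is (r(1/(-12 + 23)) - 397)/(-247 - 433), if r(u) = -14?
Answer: 411/680 ≈ 0.60441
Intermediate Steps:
(r(1/(-12 + 23)) - 397)/(-247 - 433) = (-14 - 397)/(-247 - 433) = -411/(-680) = -411*(-1/680) = 411/680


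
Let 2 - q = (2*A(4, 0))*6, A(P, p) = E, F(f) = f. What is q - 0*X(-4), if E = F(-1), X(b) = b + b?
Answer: 14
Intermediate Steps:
X(b) = 2*b
E = -1
A(P, p) = -1
q = 14 (q = 2 - 2*(-1)*6 = 2 - (-2)*6 = 2 - 1*(-12) = 2 + 12 = 14)
q - 0*X(-4) = 14 - 0*2*(-4) = 14 - 0*(-8) = 14 - 16*0 = 14 + 0 = 14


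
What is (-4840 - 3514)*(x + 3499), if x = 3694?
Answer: -60090322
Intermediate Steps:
(-4840 - 3514)*(x + 3499) = (-4840 - 3514)*(3694 + 3499) = -8354*7193 = -60090322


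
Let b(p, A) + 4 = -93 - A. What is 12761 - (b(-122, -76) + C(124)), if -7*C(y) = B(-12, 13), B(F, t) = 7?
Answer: 12783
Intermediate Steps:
b(p, A) = -97 - A (b(p, A) = -4 + (-93 - A) = -97 - A)
C(y) = -1 (C(y) = -⅐*7 = -1)
12761 - (b(-122, -76) + C(124)) = 12761 - ((-97 - 1*(-76)) - 1) = 12761 - ((-97 + 76) - 1) = 12761 - (-21 - 1) = 12761 - 1*(-22) = 12761 + 22 = 12783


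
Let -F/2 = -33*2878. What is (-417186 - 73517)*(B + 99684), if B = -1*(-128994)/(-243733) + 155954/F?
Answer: -1132307814151372616039/23148297942 ≈ -4.8915e+10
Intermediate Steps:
F = 189948 (F = -(-66)*2878 = -2*(-94974) = 189948)
B = 6754491985/23148297942 (B = -1*(-128994)/(-243733) + 155954/189948 = 128994*(-1/243733) + 155954*(1/189948) = -128994/243733 + 77977/94974 = 6754491985/23148297942 ≈ 0.29179)
(-417186 - 73517)*(B + 99684) = (-417186 - 73517)*(6754491985/23148297942 + 99684) = -490703*2307521686542313/23148297942 = -1132307814151372616039/23148297942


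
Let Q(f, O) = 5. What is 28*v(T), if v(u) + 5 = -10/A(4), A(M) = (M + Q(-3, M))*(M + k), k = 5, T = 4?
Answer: -11620/81 ≈ -143.46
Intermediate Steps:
A(M) = (5 + M)**2 (A(M) = (M + 5)*(M + 5) = (5 + M)*(5 + M) = (5 + M)**2)
v(u) = -415/81 (v(u) = -5 - 10/(25 + 4**2 + 10*4) = -5 - 10/(25 + 16 + 40) = -5 - 10/81 = -415/81)
28*v(T) = 28*(-415/81) = -11620/81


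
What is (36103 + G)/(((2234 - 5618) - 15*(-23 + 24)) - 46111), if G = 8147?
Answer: -4425/4951 ≈ -0.89376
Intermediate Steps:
(36103 + G)/(((2234 - 5618) - 15*(-23 + 24)) - 46111) = (36103 + 8147)/(((2234 - 5618) - 15*(-23 + 24)) - 46111) = 44250/((-3384 - 15*1) - 46111) = 44250/((-3384 - 15) - 46111) = 44250/(-3399 - 46111) = 44250/(-49510) = 44250*(-1/49510) = -4425/4951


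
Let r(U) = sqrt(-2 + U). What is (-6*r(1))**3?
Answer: 216*I ≈ 216.0*I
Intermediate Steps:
(-6*r(1))**3 = (-6*sqrt(-2 + 1))**3 = (-6*I)**3 = 216*I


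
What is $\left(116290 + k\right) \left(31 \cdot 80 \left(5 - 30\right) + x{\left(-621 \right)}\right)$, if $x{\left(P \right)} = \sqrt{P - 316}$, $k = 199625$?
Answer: $-19586730000 + 315915 i \sqrt{937} \approx -1.9587 \cdot 10^{10} + 9.6703 \cdot 10^{6} i$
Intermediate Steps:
$x{\left(P \right)} = \sqrt{-316 + P}$
$\left(116290 + k\right) \left(31 \cdot 80 \left(5 - 30\right) + x{\left(-621 \right)}\right) = \left(116290 + 199625\right) \left(31 \cdot 80 \left(5 - 30\right) + \sqrt{-316 - 621}\right) = 315915 \left(2480 \left(-25\right) + \sqrt{-937}\right) = 315915 \left(-62000 + i \sqrt{937}\right) = -19586730000 + 315915 i \sqrt{937}$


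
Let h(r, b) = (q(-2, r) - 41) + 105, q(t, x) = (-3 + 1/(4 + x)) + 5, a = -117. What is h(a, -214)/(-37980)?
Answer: -7457/4291740 ≈ -0.0017375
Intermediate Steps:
q(t, x) = 2 + 1/(4 + x)
h(r, b) = 64 + (9 + 2*r)/(4 + r) (h(r, b) = ((9 + 2*r)/(4 + r) - 41) + 105 = (-41 + (9 + 2*r)/(4 + r)) + 105 = 64 + (9 + 2*r)/(4 + r))
h(a, -214)/(-37980) = ((265 + 66*(-117))/(4 - 117))/(-37980) = ((265 - 7722)/(-113))*(-1/37980) = -1/113*(-7457)*(-1/37980) = (7457/113)*(-1/37980) = -7457/4291740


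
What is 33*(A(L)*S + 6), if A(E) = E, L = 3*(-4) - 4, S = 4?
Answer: -1914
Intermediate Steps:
L = -16 (L = -12 - 4 = -16)
33*(A(L)*S + 6) = 33*(-16*4 + 6) = 33*(-64 + 6) = 33*(-58) = -1914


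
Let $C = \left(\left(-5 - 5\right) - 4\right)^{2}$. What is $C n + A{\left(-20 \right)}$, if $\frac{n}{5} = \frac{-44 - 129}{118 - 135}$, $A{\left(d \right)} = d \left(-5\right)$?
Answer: $\frac{171240}{17} \approx 10073.0$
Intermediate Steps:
$C = 196$ ($C = \left(-10 - 4\right)^{2} = \left(-14\right)^{2} = 196$)
$A{\left(d \right)} = - 5 d$
$n = \frac{865}{17}$ ($n = 5 \frac{-44 - 129}{118 - 135} = 5 \left(- \frac{173}{-17}\right) = 5 \left(\left(-173\right) \left(- \frac{1}{17}\right)\right) = 5 \cdot \frac{173}{17} = \frac{865}{17} \approx 50.882$)
$C n + A{\left(-20 \right)} = 196 \cdot \frac{865}{17} - -100 = \frac{169540}{17} + 100 = \frac{171240}{17}$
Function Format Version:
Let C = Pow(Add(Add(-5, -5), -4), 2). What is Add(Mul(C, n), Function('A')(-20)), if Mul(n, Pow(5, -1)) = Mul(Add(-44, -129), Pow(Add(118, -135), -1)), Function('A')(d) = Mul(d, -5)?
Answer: Rational(171240, 17) ≈ 10073.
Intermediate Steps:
C = 196 (C = Pow(Add(-10, -4), 2) = Pow(-14, 2) = 196)
Function('A')(d) = Mul(-5, d)
n = Rational(865, 17) (n = Mul(5, Mul(Add(-44, -129), Pow(Add(118, -135), -1))) = Mul(5, Mul(-173, Pow(-17, -1))) = Mul(5, Mul(-173, Rational(-1, 17))) = Mul(5, Rational(173, 17)) = Rational(865, 17) ≈ 50.882)
Add(Mul(C, n), Function('A')(-20)) = Add(Mul(196, Rational(865, 17)), Mul(-5, -20)) = Add(Rational(169540, 17), 100) = Rational(171240, 17)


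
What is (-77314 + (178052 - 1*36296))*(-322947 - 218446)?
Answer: -34888447706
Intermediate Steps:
(-77314 + (178052 - 1*36296))*(-322947 - 218446) = (-77314 + (178052 - 36296))*(-541393) = (-77314 + 141756)*(-541393) = 64442*(-541393) = -34888447706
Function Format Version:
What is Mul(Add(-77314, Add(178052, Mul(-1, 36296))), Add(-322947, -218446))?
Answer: -34888447706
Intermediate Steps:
Mul(Add(-77314, Add(178052, Mul(-1, 36296))), Add(-322947, -218446)) = Mul(Add(-77314, Add(178052, -36296)), -541393) = Mul(Add(-77314, 141756), -541393) = Mul(64442, -541393) = -34888447706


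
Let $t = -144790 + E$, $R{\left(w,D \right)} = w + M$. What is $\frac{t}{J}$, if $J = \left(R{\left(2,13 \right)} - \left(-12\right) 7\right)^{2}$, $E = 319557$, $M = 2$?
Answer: $\frac{174767}{7744} \approx 22.568$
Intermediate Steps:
$R{\left(w,D \right)} = 2 + w$ ($R{\left(w,D \right)} = w + 2 = 2 + w$)
$J = 7744$ ($J = \left(\left(2 + 2\right) - \left(-12\right) 7\right)^{2} = \left(4 - -84\right)^{2} = \left(4 + 84\right)^{2} = 88^{2} = 7744$)
$t = 174767$ ($t = -144790 + 319557 = 174767$)
$\frac{t}{J} = \frac{174767}{7744}$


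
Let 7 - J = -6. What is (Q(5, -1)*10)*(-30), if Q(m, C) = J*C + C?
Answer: 4200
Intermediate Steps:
J = 13 (J = 7 - 1*(-6) = 7 + 6 = 13)
Q(m, C) = 14*C (Q(m, C) = 13*C + C = 14*C)
(Q(5, -1)*10)*(-30) = ((14*(-1))*10)*(-30) = -14*10*(-30) = -140*(-30) = 4200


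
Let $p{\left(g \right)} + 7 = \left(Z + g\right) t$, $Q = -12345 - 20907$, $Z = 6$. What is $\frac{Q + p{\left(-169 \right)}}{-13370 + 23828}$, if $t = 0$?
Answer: $- \frac{33259}{10458} \approx -3.1802$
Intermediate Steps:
$Q = -33252$ ($Q = -12345 - 20907 = -33252$)
$p{\left(g \right)} = -7$ ($p{\left(g \right)} = -7 + \left(6 + g\right) 0 = -7 + 0 = -7$)
$\frac{Q + p{\left(-169 \right)}}{-13370 + 23828} = \frac{-33252 - 7}{-13370 + 23828} = - \frac{33259}{10458}$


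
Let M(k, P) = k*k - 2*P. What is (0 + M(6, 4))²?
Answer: 784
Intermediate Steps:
M(k, P) = k² - 2*P
(0 + M(6, 4))² = (0 + (6² - 2*4))² = (0 + (36 - 8))² = (0 + 28)² = 28² = 784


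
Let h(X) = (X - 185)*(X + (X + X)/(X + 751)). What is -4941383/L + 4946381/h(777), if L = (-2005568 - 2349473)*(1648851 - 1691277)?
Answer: 9697765571724660737/903017152880265780 ≈ 10.739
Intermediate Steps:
h(X) = (-185 + X)*(X + 2*X/(751 + X)) (h(X) = (-185 + X)*(X + (2*X)/(751 + X)) = (-185 + X)*(X + 2*X/(751 + X)))
L = 184766969466 (L = -4355041*(-42426) = 184766969466)
-4941383/L + 4946381/h(777) = -4941383/184766969466 + 4946381/((777*(-139305 + 777² + 568*777)/(751 + 777))) = -4941383*1/184766969466 + 4946381/((777*(-139305 + 603729 + 441336)/1528)) = -4941383/184766969466 + 4946381/((777*(1/1528)*905760)) = -4941383/184766969466 + 4946381/(87971940/191) = -4941383/184766969466 + 4946381*(191/87971940) = -4941383/184766969466 + 944758771/87971940 = 9697765571724660737/903017152880265780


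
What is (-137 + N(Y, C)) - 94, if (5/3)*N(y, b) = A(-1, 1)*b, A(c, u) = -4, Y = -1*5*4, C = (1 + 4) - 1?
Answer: -1203/5 ≈ -240.60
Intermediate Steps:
C = 4 (C = 5 - 1 = 4)
Y = -20 (Y = -5*4 = -20)
N(y, b) = -12*b/5 (N(y, b) = 3*(-4*b)/5 = -12*b/5)
(-137 + N(Y, C)) - 94 = (-137 - 12/5*4) - 94 = (-137 - 48/5) - 94 = -733/5 - 94 = -1203/5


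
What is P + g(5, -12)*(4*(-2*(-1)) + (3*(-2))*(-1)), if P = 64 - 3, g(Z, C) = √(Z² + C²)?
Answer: 243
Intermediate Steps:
g(Z, C) = √(C² + Z²)
P = 61
P + g(5, -12)*(4*(-2*(-1)) + (3*(-2))*(-1)) = 61 + √((-12)² + 5²)*(4*(-2*(-1)) + (3*(-2))*(-1)) = 61 + √(144 + 25)*(4*2 - 6*(-1)) = 61 + √169*(8 + 6) = 61 + 13*14 = 61 + 182 = 243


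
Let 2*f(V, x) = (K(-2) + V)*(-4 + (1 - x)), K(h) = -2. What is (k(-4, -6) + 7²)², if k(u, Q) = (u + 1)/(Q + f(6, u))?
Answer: 39601/16 ≈ 2475.1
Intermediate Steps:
f(V, x) = (-3 - x)*(-2 + V)/2 (f(V, x) = ((-2 + V)*(-4 + (1 - x)))/2 = ((-2 + V)*(-3 - x))/2 = ((-3 - x)*(-2 + V))/2 = (-3 - x)*(-2 + V)/2)
k(u, Q) = (1 + u)/(-6 + Q - 2*u) (k(u, Q) = (u + 1)/(Q + (3 + u - 3/2*6 - ½*6*u)) = (1 + u)/(Q + (3 + u - 9 - 3*u)) = (1 + u)/(Q + (-6 - 2*u)) = (1 + u)/(-6 + Q - 2*u))
(k(-4, -6) + 7²)² = ((-1 - 1*(-4))/(6 - 1*(-6) + 2*(-4)) + 7²)² = ((-1 + 4)/(6 + 6 - 8) + 49)² = (3/4 + 49)² = ((¼)*3 + 49)² = (¾ + 49)² = (199/4)² = 39601/16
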